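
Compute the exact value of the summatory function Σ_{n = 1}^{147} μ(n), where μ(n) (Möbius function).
Σ_{n ≤ 147} μ(n) = 1

Compute μ(n) for each 1 ≤ n ≤ 147: μ(1) = 1, μ(2) = -1, μ(3) = -1, μ(4) = 0, μ(5) = -1, μ(6) = 1, μ(7) = -1, μ(8) = 0, μ(9) = 0, μ(10) = 1, μ(11) = -1, μ(12) = 0, μ(13) = -1, μ(14) = 1, μ(15) = 1, μ(16) = 0, μ(17) = -1, μ(18) = 0, μ(19) = -1, μ(20) = 0, μ(21) = 1, μ(22) = 1, μ(23) = -1, μ(24) = 0, μ(25) = 0, μ(26) = 1, μ(27) = 0, μ(28) = 0, μ(29) = -1, μ(30) = -1, μ(31) = -1, μ(32) = 0, μ(33) = 1, μ(34) = 1, μ(35) = 1, μ(36) = 0, μ(37) = -1, μ(38) = 1, μ(39) = 1, μ(40) = 0, μ(41) = -1, μ(42) = -1, μ(43) = -1, μ(44) = 0, μ(45) = 0, μ(46) = 1, μ(47) = -1, μ(48) = 0, μ(49) = 0, μ(50) = 0, μ(51) = 1, μ(52) = 0, μ(53) = -1, μ(54) = 0, μ(55) = 1, μ(56) = 0, μ(57) = 1, μ(58) = 1, μ(59) = -1, μ(60) = 0, μ(61) = -1, μ(62) = 1, μ(63) = 0, μ(64) = 0, μ(65) = 1, μ(66) = -1, μ(67) = -1, μ(68) = 0, μ(69) = 1, μ(70) = -1, μ(71) = -1, μ(72) = 0, μ(73) = -1, μ(74) = 1, μ(75) = 0, μ(76) = 0, μ(77) = 1, μ(78) = -1, μ(79) = -1, μ(80) = 0, μ(81) = 0, μ(82) = 1, μ(83) = -1, μ(84) = 0, μ(85) = 1, μ(86) = 1, μ(87) = 1, μ(88) = 0, μ(89) = -1, μ(90) = 0, μ(91) = 1, μ(92) = 0, μ(93) = 1, μ(94) = 1, μ(95) = 1, μ(96) = 0, μ(97) = -1, μ(98) = 0, μ(99) = 0, μ(100) = 0, μ(101) = -1, μ(102) = -1, μ(103) = -1, μ(104) = 0, μ(105) = -1, μ(106) = 1, μ(107) = -1, μ(108) = 0, μ(109) = -1, μ(110) = -1, μ(111) = 1, μ(112) = 0, μ(113) = -1, μ(114) = -1, μ(115) = 1, μ(116) = 0, μ(117) = 0, μ(118) = 1, μ(119) = 1, μ(120) = 0, μ(121) = 0, μ(122) = 1, μ(123) = 1, μ(124) = 0, μ(125) = 0, μ(126) = 0, μ(127) = -1, μ(128) = 0, μ(129) = 1, μ(130) = -1, μ(131) = -1, μ(132) = 0, μ(133) = 1, μ(134) = 1, μ(135) = 0, μ(136) = 0, μ(137) = -1, μ(138) = -1, μ(139) = -1, μ(140) = 0, μ(141) = 1, μ(142) = 1, μ(143) = 1, μ(144) = 0, μ(145) = 1, μ(146) = 1, μ(147) = 0. Summing all 147 values: 1. (Mertens function M(x) = Σ_{n ≤ x} μ(n); on average M(x) should be small (PNT ⟺ M(x) = o(x)).)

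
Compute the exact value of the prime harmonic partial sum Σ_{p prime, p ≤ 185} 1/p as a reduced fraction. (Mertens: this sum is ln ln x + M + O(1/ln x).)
Σ 1/p = 10408867916382550633331528920459565913027063402071390584941986323453055203/5397346292805549782720214077673687806275517530364350655459511599582614290

π(185) = 42, so the primes ≤ 185 are [2, 3, 5, 7, 11, 13, 17, 19, 23, 29, 31, 37, 41, 43, 47, 53, 59, 61, 67, 71, 73, 79, 83, 89, 97, 101, 103, 107, 109, 113, 127, 131, 137, 139, 149, 151, 157, 163, 167, 173, 179, 181]. Summing 1/p over these primes: 10408867916382550633331528920459565913027063402071390584941986323453055203/5397346292805549782720214077673687806275517530364350655459511599582614290 ≈ 1.9285. Mertens estimate ln ln(185) + 0.2615 ≈ 1.9141.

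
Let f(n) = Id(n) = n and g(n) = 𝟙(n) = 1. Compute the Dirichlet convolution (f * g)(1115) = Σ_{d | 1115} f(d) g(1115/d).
(Id * 𝟙)(1115) = 1344

Divisors of 1115: [1, 5, 223, 1115]. For each d | 1115:
  d = 1: Id(1) · 𝟙(1115/1) = 1 · 1 = 1
  d = 5: Id(5) · 𝟙(1115/5) = 5 · 1 = 5
  d = 223: Id(223) · 𝟙(1115/223) = 223 · 1 = 223
  d = 1115: Id(1115) · 𝟙(1115/1115) = 1115 · 1 = 1115
Summing: (Id * 𝟙)(1115) = 1 + 5 + 223 + 1115 = 1344.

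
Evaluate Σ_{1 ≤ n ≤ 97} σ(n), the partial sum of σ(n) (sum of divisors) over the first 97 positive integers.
Σ_{n ≤ 97} σ(n) = 7755

Compute σ(n) for each 1 ≤ n ≤ 97: σ(1) = 1, σ(2) = 3, σ(3) = 4, σ(4) = 7, σ(5) = 6, σ(6) = 12, σ(7) = 8, σ(8) = 15, σ(9) = 13, σ(10) = 18, σ(11) = 12, σ(12) = 28, σ(13) = 14, σ(14) = 24, σ(15) = 24, σ(16) = 31, σ(17) = 18, σ(18) = 39, σ(19) = 20, σ(20) = 42, σ(21) = 32, σ(22) = 36, σ(23) = 24, σ(24) = 60, σ(25) = 31, σ(26) = 42, σ(27) = 40, σ(28) = 56, σ(29) = 30, σ(30) = 72, σ(31) = 32, σ(32) = 63, σ(33) = 48, σ(34) = 54, σ(35) = 48, σ(36) = 91, σ(37) = 38, σ(38) = 60, σ(39) = 56, σ(40) = 90, σ(41) = 42, σ(42) = 96, σ(43) = 44, σ(44) = 84, σ(45) = 78, σ(46) = 72, σ(47) = 48, σ(48) = 124, σ(49) = 57, σ(50) = 93, σ(51) = 72, σ(52) = 98, σ(53) = 54, σ(54) = 120, σ(55) = 72, σ(56) = 120, σ(57) = 80, σ(58) = 90, σ(59) = 60, σ(60) = 168, σ(61) = 62, σ(62) = 96, σ(63) = 104, σ(64) = 127, σ(65) = 84, σ(66) = 144, σ(67) = 68, σ(68) = 126, σ(69) = 96, σ(70) = 144, σ(71) = 72, σ(72) = 195, σ(73) = 74, σ(74) = 114, σ(75) = 124, σ(76) = 140, σ(77) = 96, σ(78) = 168, σ(79) = 80, σ(80) = 186, σ(81) = 121, σ(82) = 126, σ(83) = 84, σ(84) = 224, σ(85) = 108, σ(86) = 132, σ(87) = 120, σ(88) = 180, σ(89) = 90, σ(90) = 234, σ(91) = 112, σ(92) = 168, σ(93) = 128, σ(94) = 144, σ(95) = 120, σ(96) = 252, σ(97) = 98. Summing all 97 values: 7755. (Average order: Σ_{n ≤ x} σ(n) ~ (π²/12) x². For x = 97, (π²/12)·97² ≈ 7738.59.)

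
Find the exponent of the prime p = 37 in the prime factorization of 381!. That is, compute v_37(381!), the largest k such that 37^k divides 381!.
v_37(381!) = 10

Legendre's formula: v_p(n!) = Σ_{k ≥ 1} ⌊n / p^k⌋. For p = 37, n = 381, the terms are:
  ⌊381/37^1⌋ = ⌊381/37⌋ = 10
(the next term ⌊381/37^2⌋ = 0, terminating the sum). Summing: v_37(381!) = 10 = 10.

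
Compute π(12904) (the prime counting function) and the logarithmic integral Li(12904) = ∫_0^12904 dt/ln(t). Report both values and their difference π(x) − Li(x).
π(12904) = 1535;  Li(12904) ≈ 1556.97;  π(x) − Li(x) ≈ -21.97.

Direct count of primes ≤ 12904 gives π(12904) = 1535. Numerical evaluation of the logarithmic integral gives Li(12904) ≈ 1556.97. The difference π(x) − Li(x) ≈ -21.97 is typically negative for small/moderate x (Li(x) overestimates), though Littlewood's theorem shows this sign changes infinitely often.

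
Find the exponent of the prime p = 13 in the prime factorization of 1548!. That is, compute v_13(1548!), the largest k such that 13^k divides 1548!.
v_13(1548!) = 128

Legendre's formula: v_p(n!) = Σ_{k ≥ 1} ⌊n / p^k⌋. For p = 13, n = 1548, the terms are:
  ⌊1548/13^1⌋ = ⌊1548/13⌋ = 119
  ⌊1548/13^2⌋ = ⌊1548/169⌋ = 9
(the next term ⌊1548/13^3⌋ = 0, terminating the sum). Summing: v_13(1548!) = 119 + 9 = 128.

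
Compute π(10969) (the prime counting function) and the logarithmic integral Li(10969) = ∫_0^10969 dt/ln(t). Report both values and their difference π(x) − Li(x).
π(10969) = 1331;  Li(10969) ≈ 1350.81;  π(x) − Li(x) ≈ -19.81.

Direct count of primes ≤ 10969 gives π(10969) = 1331. Numerical evaluation of the logarithmic integral gives Li(10969) ≈ 1350.81. The difference π(x) − Li(x) ≈ -19.81 is typically negative for small/moderate x (Li(x) overestimates), though Littlewood's theorem shows this sign changes infinitely often.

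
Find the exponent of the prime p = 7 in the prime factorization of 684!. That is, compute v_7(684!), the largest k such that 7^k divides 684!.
v_7(684!) = 111

Legendre's formula: v_p(n!) = Σ_{k ≥ 1} ⌊n / p^k⌋. For p = 7, n = 684, the terms are:
  ⌊684/7^1⌋ = ⌊684/7⌋ = 97
  ⌊684/7^2⌋ = ⌊684/49⌋ = 13
  ⌊684/7^3⌋ = ⌊684/343⌋ = 1
(the next term ⌊684/7^4⌋ = 0, terminating the sum). Summing: v_7(684!) = 97 + 13 + 1 = 111.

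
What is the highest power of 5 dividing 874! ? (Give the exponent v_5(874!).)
v_5(874!) = 215

Legendre's formula: v_p(n!) = Σ_{k ≥ 1} ⌊n / p^k⌋. For p = 5, n = 874, the terms are:
  ⌊874/5^1⌋ = ⌊874/5⌋ = 174
  ⌊874/5^2⌋ = ⌊874/25⌋ = 34
  ⌊874/5^3⌋ = ⌊874/125⌋ = 6
  ⌊874/5^4⌋ = ⌊874/625⌋ = 1
(the next term ⌊874/5^5⌋ = 0, terminating the sum). Summing: v_5(874!) = 174 + 34 + 6 + 1 = 215.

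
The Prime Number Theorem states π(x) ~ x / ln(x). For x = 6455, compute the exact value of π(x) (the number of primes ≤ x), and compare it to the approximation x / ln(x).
π(6455) = 838;  x/ln(x) ≈ 735.81;  relative error ≈ 12.19%.

Directly count primes up to 6455: π(6455) = 838. The PNT approximation gives 6455/ln(6455) ≈ 6455/8.77261 ≈ 735.81. Relative error (π(x) − x/ln(x)) / π(x) ≈ 12.19%; the approximation is known to undercount slightly (Li(x) is a better estimate).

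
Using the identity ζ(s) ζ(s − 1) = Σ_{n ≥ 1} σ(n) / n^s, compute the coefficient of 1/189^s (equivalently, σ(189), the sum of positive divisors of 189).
σ(189) = 320

In the product (Σ m^0/m^s)(Σ k / k^s) = Σ (Σ_{d | n} d) / n^s, the coefficient of 1/n^s is σ(n) = Σ_{d | n} d. For n = 189, divisors are [1, 3, 7, 9, 21, 27, 63, 189]; summing: σ(189) = 320.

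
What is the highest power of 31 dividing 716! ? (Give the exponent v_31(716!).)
v_31(716!) = 23

Legendre's formula: v_p(n!) = Σ_{k ≥ 1} ⌊n / p^k⌋. For p = 31, n = 716, the terms are:
  ⌊716/31^1⌋ = ⌊716/31⌋ = 23
(the next term ⌊716/31^2⌋ = 0, terminating the sum). Summing: v_31(716!) = 23 = 23.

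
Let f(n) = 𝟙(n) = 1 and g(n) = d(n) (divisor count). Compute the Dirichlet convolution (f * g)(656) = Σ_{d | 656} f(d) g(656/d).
(𝟙 * d)(656) = 45

Divisors of 656: [1, 2, 4, 8, 16, 41, 82, 164, 328, 656]. For each d | 656:
  d = 1: 𝟙(1) · d(656/1) = 1 · 10 = 10
  d = 2: 𝟙(2) · d(656/2) = 1 · 8 = 8
  d = 4: 𝟙(4) · d(656/4) = 1 · 6 = 6
  d = 8: 𝟙(8) · d(656/8) = 1 · 4 = 4
  d = 16: 𝟙(16) · d(656/16) = 1 · 2 = 2
  d = 41: 𝟙(41) · d(656/41) = 1 · 5 = 5
  d = 82: 𝟙(82) · d(656/82) = 1 · 4 = 4
  d = 164: 𝟙(164) · d(656/164) = 1 · 3 = 3
  d = 328: 𝟙(328) · d(656/328) = 1 · 2 = 2
  d = 656: 𝟙(656) · d(656/656) = 1 · 1 = 1
Summing: (𝟙 * d)(656) = 10 + 8 + 6 + 4 + 2 + 5 + 4 + 3 + 2 + 1 = 45.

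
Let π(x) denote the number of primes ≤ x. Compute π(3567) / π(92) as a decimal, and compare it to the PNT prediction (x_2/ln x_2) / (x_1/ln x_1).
π(3567)/π(92) = 499/24 ≈ 20.7917;  PNT prediction ≈ 21.4338.

π(92) = 24 and π(3567) = 499, so π(3567)/π(92) ≈ 20.7917. The PNT-predicted ratio is (3567/ln(3567)) / (92/ln(92)) ≈ 21.4338. The two agree to within a few percent, as expected.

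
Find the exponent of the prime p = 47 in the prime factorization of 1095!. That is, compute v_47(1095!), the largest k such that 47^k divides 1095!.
v_47(1095!) = 23

Legendre's formula: v_p(n!) = Σ_{k ≥ 1} ⌊n / p^k⌋. For p = 47, n = 1095, the terms are:
  ⌊1095/47^1⌋ = ⌊1095/47⌋ = 23
(the next term ⌊1095/47^2⌋ = 0, terminating the sum). Summing: v_47(1095!) = 23 = 23.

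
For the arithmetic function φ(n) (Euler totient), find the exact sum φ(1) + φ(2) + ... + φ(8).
Σ_{n ≤ 8} φ(n) = 22

Compute φ(n) for each 1 ≤ n ≤ 8: φ(1) = 1, φ(2) = 1, φ(3) = 2, φ(4) = 2, φ(5) = 4, φ(6) = 2, φ(7) = 6, φ(8) = 4. Summing all 8 values: 22. (Average order: Σ_{n ≤ x} φ(n) ~ (3/π²) x². For x = 8, (3/π²)·8² ≈ 19.45.)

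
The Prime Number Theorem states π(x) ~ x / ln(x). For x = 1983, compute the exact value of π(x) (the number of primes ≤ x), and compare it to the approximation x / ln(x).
π(1983) = 299;  x/ln(x) ≈ 261.18;  relative error ≈ 12.65%.

Directly count primes up to 1983: π(1983) = 299. The PNT approximation gives 1983/ln(1983) ≈ 1983/7.59237 ≈ 261.18. Relative error (π(x) − x/ln(x)) / π(x) ≈ 12.65%; the approximation is known to undercount slightly (Li(x) is a better estimate).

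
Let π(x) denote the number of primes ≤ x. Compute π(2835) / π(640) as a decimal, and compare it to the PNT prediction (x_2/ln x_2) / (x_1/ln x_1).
π(2835)/π(640) = 411/115 ≈ 3.5739;  PNT prediction ≈ 3.6004.

π(640) = 115 and π(2835) = 411, so π(2835)/π(640) ≈ 3.5739. The PNT-predicted ratio is (2835/ln(2835)) / (640/ln(640)) ≈ 3.6004. The two agree to within a few percent, as expected.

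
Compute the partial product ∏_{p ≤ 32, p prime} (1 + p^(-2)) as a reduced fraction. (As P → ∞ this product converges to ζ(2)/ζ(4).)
∏ = 7292191856800000/4827887490090357

The primes p ≤ 32 are [2, 3, 5, 7, 11, 13, 17, 19, 23, 29, 31]. For each, (1 + 1/p^2) = (p^2 + 1)/p^2. Multiplying these fractions over p ∈ [2, 3, 5, 7, 11, 13, 17, 19, 23, 29, 31] gives 7292191856800000/4827887490090357. (In the limit P → ∞ this tends to ζ(2)/ζ(4).)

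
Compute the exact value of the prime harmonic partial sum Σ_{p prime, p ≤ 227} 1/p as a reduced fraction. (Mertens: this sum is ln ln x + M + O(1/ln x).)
Σ 1/p = 163511827859273678384959815113729742050404828958383078813204061634794561817548326350576887/83311209124804345037562846379881038241134671040860314654617977748077292641632790457335110

π(227) = 49, so the primes ≤ 227 are [2, 3, 5, 7, 11, 13, 17, 19, 23, 29, 31, 37, 41, 43, 47, 53, 59, 61, 67, 71, 73, 79, 83, 89, 97, 101, 103, 107, 109, 113, 127, 131, 137, 139, 149, 151, 157, 163, 167, 173, 179, 181, 191, 193, 197, 199, 211, 223, 227]. Summing 1/p over these primes: 163511827859273678384959815113729742050404828958383078813204061634794561817548326350576887/83311209124804345037562846379881038241134671040860314654617977748077292641632790457335110 ≈ 1.9627. Mertens estimate ln ln(227) + 0.2615 ≈ 1.9525.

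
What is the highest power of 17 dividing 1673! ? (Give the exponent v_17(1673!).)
v_17(1673!) = 103

Legendre's formula: v_p(n!) = Σ_{k ≥ 1} ⌊n / p^k⌋. For p = 17, n = 1673, the terms are:
  ⌊1673/17^1⌋ = ⌊1673/17⌋ = 98
  ⌊1673/17^2⌋ = ⌊1673/289⌋ = 5
(the next term ⌊1673/17^3⌋ = 0, terminating the sum). Summing: v_17(1673!) = 98 + 5 = 103.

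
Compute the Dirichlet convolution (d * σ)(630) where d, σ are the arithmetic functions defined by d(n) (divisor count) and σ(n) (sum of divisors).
(d * σ)(630) = 9600

Divisors of 630: [1, 2, 3, 5, 6, 7, 9, 10, 14, 15, 18, 21, 30, 35, 42, 45, 63, 70, 90, 105, 126, 210, 315, 630]. For each d | 630:
  d = 1: d(1) · σ(630/1) = 1 · 1872 = 1872
  d = 2: d(2) · σ(630/2) = 2 · 624 = 1248
  d = 3: d(3) · σ(630/3) = 2 · 576 = 1152
  d = 5: d(5) · σ(630/5) = 2 · 312 = 624
  d = 6: d(6) · σ(630/6) = 4 · 192 = 768
  d = 7: d(7) · σ(630/7) = 2 · 234 = 468
  d = 9: d(9) · σ(630/9) = 3 · 144 = 432
  d = 10: d(10) · σ(630/10) = 4 · 104 = 416
  d = 14: d(14) · σ(630/14) = 4 · 78 = 312
  d = 15: d(15) · σ(630/15) = 4 · 96 = 384
  d = 18: d(18) · σ(630/18) = 6 · 48 = 288
  d = 21: d(21) · σ(630/21) = 4 · 72 = 288
  d = 30: d(30) · σ(630/30) = 8 · 32 = 256
  d = 35: d(35) · σ(630/35) = 4 · 39 = 156
  d = 42: d(42) · σ(630/42) = 8 · 24 = 192
  d = 45: d(45) · σ(630/45) = 6 · 24 = 144
  d = 63: d(63) · σ(630/63) = 6 · 18 = 108
  d = 70: d(70) · σ(630/70) = 8 · 13 = 104
  d = 90: d(90) · σ(630/90) = 12 · 8 = 96
  d = 105: d(105) · σ(630/105) = 8 · 12 = 96
  d = 126: d(126) · σ(630/126) = 12 · 6 = 72
  d = 210: d(210) · σ(630/210) = 16 · 4 = 64
  d = 315: d(315) · σ(630/315) = 12 · 3 = 36
  d = 630: d(630) · σ(630/630) = 24 · 1 = 24
Summing: (d * σ)(630) = 1872 + 1248 + 1152 + 624 + 768 + 468 + 432 + 416 + 312 + 384 + 288 + 288 + 256 + 156 + 192 + 144 + 108 + 104 + 96 + 96 + 72 + 64 + 36 + 24 = 9600.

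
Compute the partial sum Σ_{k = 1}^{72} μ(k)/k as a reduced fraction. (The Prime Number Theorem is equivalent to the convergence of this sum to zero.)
Σ μ(k)/k = -200643437220052588790575/15941166575048541741926154

Values of μ(k) for 1 ≤ k ≤ 72: μ(1) = 1, μ(2) = -1, μ(3) = -1, μ(5) = -1, μ(6) = 1, μ(7) = -1, μ(10) = 1, μ(11) = -1, μ(13) = -1, μ(14) = 1, μ(15) = 1, μ(17) = -1, μ(19) = -1, μ(21) = 1, μ(22) = 1, μ(23) = -1, μ(26) = 1, μ(29) = -1, μ(30) = -1, μ(31) = -1, μ(33) = 1, μ(34) = 1, μ(35) = 1, μ(37) = -1, μ(38) = 1, μ(39) = 1, μ(41) = -1, μ(42) = -1, μ(43) = -1, μ(46) = 1, μ(47) = -1, μ(51) = 1, μ(53) = -1, μ(55) = 1, μ(57) = 1, μ(58) = 1, μ(59) = -1, μ(61) = -1, μ(62) = 1, μ(65) = 1, μ(66) = -1, μ(67) = -1, μ(69) = 1, μ(70) = -1, μ(71) = -1, with μ = 0 on non-squarefree integers. Summing μ(k)/k for k where μ(k) ≠ 0 gives -200643437220052588790575/15941166575048541741926154 ≈ -0.0126. (PNT ⟺ this sum → 0 as n → ∞.)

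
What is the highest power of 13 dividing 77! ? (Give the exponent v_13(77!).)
v_13(77!) = 5

Legendre's formula: v_p(n!) = Σ_{k ≥ 1} ⌊n / p^k⌋. For p = 13, n = 77, the terms are:
  ⌊77/13^1⌋ = ⌊77/13⌋ = 5
(the next term ⌊77/13^2⌋ = 0, terminating the sum). Summing: v_13(77!) = 5 = 5.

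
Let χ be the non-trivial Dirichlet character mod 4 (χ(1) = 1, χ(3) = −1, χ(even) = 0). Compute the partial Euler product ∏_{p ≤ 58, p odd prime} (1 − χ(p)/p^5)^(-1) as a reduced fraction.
∏ = 241552412610573346540717288090615330738043013683948985221451329316738054554305/242484077809603940117660402752750309983134701869309180441833184178683110227968

The odd primes p ≤ 58 are [3, 5, 7, 11, 13, 17, 19, 23, 29, 31, 37, 41, 43, 47, 53]. For each, χ(p) = 1 if p ≡ 1 mod 4, χ(p) = −1 if p ≡ 3 mod 4. Taking (1 − χ(p)/p^5)^(-1) = p^5/(p^5 − χ(p)): (1 − (-1)/3^5)^(-1) · (1 − (1)/5^5)^(-1) · (1 − (-1)/7^5)^(-1) · (1 − (-1)/11^5)^(-1) · (1 − (1)/13^5)^(-1) · (1 − (1)/17^5)^(-1) · (1 − (-1)/19^5)^(-1) · (1 − (-1)/23^5)^(-1) · (1 − (1)/29^5)^(-1) · (1 − (-1)/31^5)^(-1) · (1 − (1)/37^5)^(-1) · (1 − (1)/41^5)^(-1) · (1 − (-1)/43^5)^(-1) · (1 − (-1)/47^5)^(-1) · (1 − (1)/53^5)^(-1) = 241552412610573346540717288090615330738043013683948985221451329316738054554305/242484077809603940117660402752750309983134701869309180441833184178683110227968.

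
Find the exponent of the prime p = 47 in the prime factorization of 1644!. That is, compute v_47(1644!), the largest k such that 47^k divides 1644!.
v_47(1644!) = 34

Legendre's formula: v_p(n!) = Σ_{k ≥ 1} ⌊n / p^k⌋. For p = 47, n = 1644, the terms are:
  ⌊1644/47^1⌋ = ⌊1644/47⌋ = 34
(the next term ⌊1644/47^2⌋ = 0, terminating the sum). Summing: v_47(1644!) = 34 = 34.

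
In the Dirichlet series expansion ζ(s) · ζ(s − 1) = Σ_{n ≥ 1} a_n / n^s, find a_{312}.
σ(312) = 840

In the product (Σ m^0/m^s)(Σ k / k^s) = Σ (Σ_{d | n} d) / n^s, the coefficient of 1/n^s is σ(n) = Σ_{d | n} d. For n = 312, divisors are [1, 2, 3, 4, 6, 8, 12, 13, 24, 26, 39, 52, 78, 104, 156, 312]; summing: σ(312) = 840.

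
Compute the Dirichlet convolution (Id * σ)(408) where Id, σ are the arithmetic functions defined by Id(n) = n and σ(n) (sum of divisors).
(Id * σ)(408) = 12005

Divisors of 408: [1, 2, 3, 4, 6, 8, 12, 17, 24, 34, 51, 68, 102, 136, 204, 408]. For each d | 408:
  d = 1: Id(1) · σ(408/1) = 1 · 1080 = 1080
  d = 2: Id(2) · σ(408/2) = 2 · 504 = 1008
  d = 3: Id(3) · σ(408/3) = 3 · 270 = 810
  d = 4: Id(4) · σ(408/4) = 4 · 216 = 864
  d = 6: Id(6) · σ(408/6) = 6 · 126 = 756
  d = 8: Id(8) · σ(408/8) = 8 · 72 = 576
  d = 12: Id(12) · σ(408/12) = 12 · 54 = 648
  d = 17: Id(17) · σ(408/17) = 17 · 60 = 1020
  d = 24: Id(24) · σ(408/24) = 24 · 18 = 432
  d = 34: Id(34) · σ(408/34) = 34 · 28 = 952
  d = 51: Id(51) · σ(408/51) = 51 · 15 = 765
  d = 68: Id(68) · σ(408/68) = 68 · 12 = 816
  d = 102: Id(102) · σ(408/102) = 102 · 7 = 714
  d = 136: Id(136) · σ(408/136) = 136 · 4 = 544
  d = 204: Id(204) · σ(408/204) = 204 · 3 = 612
  d = 408: Id(408) · σ(408/408) = 408 · 1 = 408
Summing: (Id * σ)(408) = 1080 + 1008 + 810 + 864 + 756 + 576 + 648 + 1020 + 432 + 952 + 765 + 816 + 714 + 544 + 612 + 408 = 12005.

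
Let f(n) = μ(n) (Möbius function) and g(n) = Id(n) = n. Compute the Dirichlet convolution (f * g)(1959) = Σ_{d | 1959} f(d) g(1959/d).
(μ * Id)(1959) = 1304

Divisors of 1959: [1, 3, 653, 1959]. For each d | 1959:
  d = 1: μ(1) · Id(1959/1) = 1 · 1959 = 1959
  d = 3: μ(3) · Id(1959/3) = -1 · 653 = -653
  d = 653: μ(653) · Id(1959/653) = -1 · 3 = -3
  d = 1959: μ(1959) · Id(1959/1959) = 1 · 1 = 1
Summing: (μ * Id)(1959) = 1959 + -653 + -3 + 1 = 1304.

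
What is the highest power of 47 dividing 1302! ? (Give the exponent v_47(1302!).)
v_47(1302!) = 27

Legendre's formula: v_p(n!) = Σ_{k ≥ 1} ⌊n / p^k⌋. For p = 47, n = 1302, the terms are:
  ⌊1302/47^1⌋ = ⌊1302/47⌋ = 27
(the next term ⌊1302/47^2⌋ = 0, terminating the sum). Summing: v_47(1302!) = 27 = 27.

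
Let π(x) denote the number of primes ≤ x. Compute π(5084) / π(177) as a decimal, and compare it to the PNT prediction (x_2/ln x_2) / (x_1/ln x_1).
π(5084)/π(177) = 679/40 ≈ 16.9750;  PNT prediction ≈ 17.4218.

π(177) = 40 and π(5084) = 679, so π(5084)/π(177) ≈ 16.9750. The PNT-predicted ratio is (5084/ln(5084)) / (177/ln(177)) ≈ 17.4218. The two agree to within a few percent, as expected.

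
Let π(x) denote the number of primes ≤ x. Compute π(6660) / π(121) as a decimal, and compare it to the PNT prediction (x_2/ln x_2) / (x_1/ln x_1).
π(6660)/π(121) = 858/30 ≈ 28.6000;  PNT prediction ≈ 29.9830.

π(121) = 30 and π(6660) = 858, so π(6660)/π(121) ≈ 28.6000. The PNT-predicted ratio is (6660/ln(6660)) / (121/ln(121)) ≈ 29.9830. The two agree to within a few percent, as expected.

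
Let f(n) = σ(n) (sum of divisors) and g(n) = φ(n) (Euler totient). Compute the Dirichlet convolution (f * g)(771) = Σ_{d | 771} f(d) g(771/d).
(σ * φ)(771) = 3084

Divisors of 771: [1, 3, 257, 771]. For each d | 771:
  d = 1: σ(1) · φ(771/1) = 1 · 512 = 512
  d = 3: σ(3) · φ(771/3) = 4 · 256 = 1024
  d = 257: σ(257) · φ(771/257) = 258 · 2 = 516
  d = 771: σ(771) · φ(771/771) = 1032 · 1 = 1032
Summing: (σ * φ)(771) = 512 + 1024 + 516 + 1032 = 3084.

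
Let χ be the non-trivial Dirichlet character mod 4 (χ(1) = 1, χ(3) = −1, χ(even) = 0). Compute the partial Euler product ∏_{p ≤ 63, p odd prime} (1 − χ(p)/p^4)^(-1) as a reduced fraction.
∏ = 81934214988902113115031508050672702841756592198516788686922065253543/82850154482442028729801746725895742819441886414557775886809038848000

The odd primes p ≤ 63 are [3, 5, 7, 11, 13, 17, 19, 23, 29, 31, 37, 41, 43, 47, 53, 59, 61]. For each, χ(p) = 1 if p ≡ 1 mod 4, χ(p) = −1 if p ≡ 3 mod 4. Taking (1 − χ(p)/p^4)^(-1) = p^4/(p^4 − χ(p)): (1 − (-1)/3^4)^(-1) · (1 − (1)/5^4)^(-1) · (1 − (-1)/7^4)^(-1) · (1 − (-1)/11^4)^(-1) · (1 − (1)/13^4)^(-1) · (1 − (1)/17^4)^(-1) · (1 − (-1)/19^4)^(-1) · (1 − (-1)/23^4)^(-1) · (1 − (1)/29^4)^(-1) · (1 − (-1)/31^4)^(-1) · (1 − (1)/37^4)^(-1) · (1 − (1)/41^4)^(-1) · (1 − (-1)/43^4)^(-1) · (1 − (-1)/47^4)^(-1) · (1 − (1)/53^4)^(-1) · (1 − (-1)/59^4)^(-1) · (1 − (1)/61^4)^(-1) = 81934214988902113115031508050672702841756592198516788686922065253543/82850154482442028729801746725895742819441886414557775886809038848000.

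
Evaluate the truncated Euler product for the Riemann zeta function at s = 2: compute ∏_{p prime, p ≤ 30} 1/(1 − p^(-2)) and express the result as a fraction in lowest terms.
∏ = 86285158710179/52836150804480

The primes p ≤ 30 are [2, 3, 5, 7, 11, 13, 17, 19, 23, 29]. For each prime, (1 − 1/p^2)^(-1) = p^2 / (p^2 − 1). The product is (1 − 1/2^2)^(-1), (1 − 1/3^2)^(-1), (1 − 1/5^2)^(-1), (1 − 1/7^2)^(-1), (1 − 1/11^2)^(-1), (1 − 1/13^2)^(-1), (1 − 1/17^2)^(-1), (1 − 1/19^2)^(-1), (1 − 1/23^2)^(-1), (1 − 1/29^2)^(-1) = ∏ p^2 / (p^2 − 1) = 86285158710179/52836150804480.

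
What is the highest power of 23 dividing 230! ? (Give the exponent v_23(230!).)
v_23(230!) = 10

Legendre's formula: v_p(n!) = Σ_{k ≥ 1} ⌊n / p^k⌋. For p = 23, n = 230, the terms are:
  ⌊230/23^1⌋ = ⌊230/23⌋ = 10
(the next term ⌊230/23^2⌋ = 0, terminating the sum). Summing: v_23(230!) = 10 = 10.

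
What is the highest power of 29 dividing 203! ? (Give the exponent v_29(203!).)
v_29(203!) = 7

Legendre's formula: v_p(n!) = Σ_{k ≥ 1} ⌊n / p^k⌋. For p = 29, n = 203, the terms are:
  ⌊203/29^1⌋ = ⌊203/29⌋ = 7
(the next term ⌊203/29^2⌋ = 0, terminating the sum). Summing: v_29(203!) = 7 = 7.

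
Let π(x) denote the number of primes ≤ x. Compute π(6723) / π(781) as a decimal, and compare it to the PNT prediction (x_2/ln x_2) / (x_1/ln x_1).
π(6723)/π(781) = 867/137 ≈ 6.3285;  PNT prediction ≈ 6.5056.

π(781) = 137 and π(6723) = 867, so π(6723)/π(781) ≈ 6.3285. The PNT-predicted ratio is (6723/ln(6723)) / (781/ln(781)) ≈ 6.5056. The two agree to within a few percent, as expected.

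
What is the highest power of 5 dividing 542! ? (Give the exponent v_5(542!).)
v_5(542!) = 133

Legendre's formula: v_p(n!) = Σ_{k ≥ 1} ⌊n / p^k⌋. For p = 5, n = 542, the terms are:
  ⌊542/5^1⌋ = ⌊542/5⌋ = 108
  ⌊542/5^2⌋ = ⌊542/25⌋ = 21
  ⌊542/5^3⌋ = ⌊542/125⌋ = 4
(the next term ⌊542/5^4⌋ = 0, terminating the sum). Summing: v_5(542!) = 108 + 21 + 4 = 133.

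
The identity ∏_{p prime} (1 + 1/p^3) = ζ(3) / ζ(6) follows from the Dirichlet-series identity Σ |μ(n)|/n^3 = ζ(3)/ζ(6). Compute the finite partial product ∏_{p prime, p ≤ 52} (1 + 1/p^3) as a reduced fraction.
∏ = 8015182591485824614015950466842624/6783810016842653083409665472454505

The primes p ≤ 52 are [2, 3, 5, 7, 11, 13, 17, 19, 23, 29, 31, 37, 41, 43, 47]. For each, (1 + 1/p^3) = (p^3 + 1)/p^3. Multiplying these fractions over p ∈ [2, 3, 5, 7, 11, 13, 17, 19, 23, 29, 31, 37, 41, 43, 47] gives 8015182591485824614015950466842624/6783810016842653083409665472454505. (In the limit P → ∞ this tends to ζ(3)/ζ(6).)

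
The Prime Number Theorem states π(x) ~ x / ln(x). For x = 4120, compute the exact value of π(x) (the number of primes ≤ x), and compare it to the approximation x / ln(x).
π(4120) = 566;  x/ln(x) ≈ 494.98;  relative error ≈ 12.55%.

Directly count primes up to 4120: π(4120) = 566. The PNT approximation gives 4120/ln(4120) ≈ 4120/8.32361 ≈ 494.98. Relative error (π(x) − x/ln(x)) / π(x) ≈ 12.55%; the approximation is known to undercount slightly (Li(x) is a better estimate).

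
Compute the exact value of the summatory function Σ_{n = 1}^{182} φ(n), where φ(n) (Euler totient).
Σ_{n ≤ 182} φ(n) = 10132

Compute φ(n) for each 1 ≤ n ≤ 182: φ(1) = 1, φ(2) = 1, φ(3) = 2, φ(4) = 2, φ(5) = 4, φ(6) = 2, φ(7) = 6, φ(8) = 4, φ(9) = 6, φ(10) = 4, φ(11) = 10, φ(12) = 4, φ(13) = 12, φ(14) = 6, φ(15) = 8, φ(16) = 8, φ(17) = 16, φ(18) = 6, φ(19) = 18, φ(20) = 8, φ(21) = 12, φ(22) = 10, φ(23) = 22, φ(24) = 8, φ(25) = 20, φ(26) = 12, φ(27) = 18, φ(28) = 12, φ(29) = 28, φ(30) = 8, φ(31) = 30, φ(32) = 16, φ(33) = 20, φ(34) = 16, φ(35) = 24, φ(36) = 12, φ(37) = 36, φ(38) = 18, φ(39) = 24, φ(40) = 16, φ(41) = 40, φ(42) = 12, φ(43) = 42, φ(44) = 20, φ(45) = 24, φ(46) = 22, φ(47) = 46, φ(48) = 16, φ(49) = 42, φ(50) = 20, φ(51) = 32, φ(52) = 24, φ(53) = 52, φ(54) = 18, φ(55) = 40, φ(56) = 24, φ(57) = 36, φ(58) = 28, φ(59) = 58, φ(60) = 16, φ(61) = 60, φ(62) = 30, φ(63) = 36, φ(64) = 32, φ(65) = 48, φ(66) = 20, φ(67) = 66, φ(68) = 32, φ(69) = 44, φ(70) = 24, φ(71) = 70, φ(72) = 24, φ(73) = 72, φ(74) = 36, φ(75) = 40, φ(76) = 36, φ(77) = 60, φ(78) = 24, φ(79) = 78, φ(80) = 32, φ(81) = 54, φ(82) = 40, φ(83) = 82, φ(84) = 24, φ(85) = 64, φ(86) = 42, φ(87) = 56, φ(88) = 40, φ(89) = 88, φ(90) = 24, φ(91) = 72, φ(92) = 44, φ(93) = 60, φ(94) = 46, φ(95) = 72, φ(96) = 32, φ(97) = 96, φ(98) = 42, φ(99) = 60, φ(100) = 40, φ(101) = 100, φ(102) = 32, φ(103) = 102, φ(104) = 48, φ(105) = 48, φ(106) = 52, φ(107) = 106, φ(108) = 36, φ(109) = 108, φ(110) = 40, φ(111) = 72, φ(112) = 48, φ(113) = 112, φ(114) = 36, φ(115) = 88, φ(116) = 56, φ(117) = 72, φ(118) = 58, φ(119) = 96, φ(120) = 32, φ(121) = 110, φ(122) = 60, φ(123) = 80, φ(124) = 60, φ(125) = 100, φ(126) = 36, φ(127) = 126, φ(128) = 64, φ(129) = 84, φ(130) = 48, φ(131) = 130, φ(132) = 40, φ(133) = 108, φ(134) = 66, φ(135) = 72, φ(136) = 64, φ(137) = 136, φ(138) = 44, φ(139) = 138, φ(140) = 48, φ(141) = 92, φ(142) = 70, φ(143) = 120, φ(144) = 48, φ(145) = 112, φ(146) = 72, φ(147) = 84, φ(148) = 72, φ(149) = 148, φ(150) = 40, φ(151) = 150, φ(152) = 72, φ(153) = 96, φ(154) = 60, φ(155) = 120, φ(156) = 48, φ(157) = 156, φ(158) = 78, φ(159) = 104, φ(160) = 64, φ(161) = 132, φ(162) = 54, φ(163) = 162, φ(164) = 80, φ(165) = 80, φ(166) = 82, φ(167) = 166, φ(168) = 48, φ(169) = 156, φ(170) = 64, φ(171) = 108, φ(172) = 84, φ(173) = 172, φ(174) = 56, φ(175) = 120, φ(176) = 80, φ(177) = 116, φ(178) = 88, φ(179) = 178, φ(180) = 48, φ(181) = 180, φ(182) = 72. Summing all 182 values: 10132. (Average order: Σ_{n ≤ x} φ(n) ~ (3/π²) x². For x = 182, (3/π²)·182² ≈ 10068.49.)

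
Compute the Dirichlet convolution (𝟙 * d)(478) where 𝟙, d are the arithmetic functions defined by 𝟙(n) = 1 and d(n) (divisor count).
(𝟙 * d)(478) = 9

Divisors of 478: [1, 2, 239, 478]. For each d | 478:
  d = 1: 𝟙(1) · d(478/1) = 1 · 4 = 4
  d = 2: 𝟙(2) · d(478/2) = 1 · 2 = 2
  d = 239: 𝟙(239) · d(478/239) = 1 · 2 = 2
  d = 478: 𝟙(478) · d(478/478) = 1 · 1 = 1
Summing: (𝟙 * d)(478) = 4 + 2 + 2 + 1 = 9.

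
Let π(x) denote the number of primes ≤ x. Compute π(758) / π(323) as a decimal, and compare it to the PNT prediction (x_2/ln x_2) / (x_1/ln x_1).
π(758)/π(323) = 134/66 ≈ 2.0303;  PNT prediction ≈ 2.0448.

π(323) = 66 and π(758) = 134, so π(758)/π(323) ≈ 2.0303. The PNT-predicted ratio is (758/ln(758)) / (323/ln(323)) ≈ 2.0448. The two agree to within a few percent, as expected.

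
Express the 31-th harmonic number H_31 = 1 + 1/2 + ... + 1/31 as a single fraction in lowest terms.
H_31 = 290774257297357/72201776446800

Direct summation: H_31 = 1 + 1/2 + ... + 1/31. The least common denominator is lcm(1, ..., 31) = 72201776446800; over this denominator the numerator is 72201776446800 + 36100888223400 + 24067258815600 + 18050444111700 + 14440355289360 + 12033629407800 + 10314539492400 + 9025222055850 + 8022419605200 + 7220177644680 + 6563797858800 + 6016814703900 + 5553982803600 + 5157269746200 + 4813451763120 + 4512611027925 + 4247163320400 + 4011209802600 + 3800093497200 + 3610088822340 + 3438179830800 + 3281898929400 + 3139207671600 + 3008407351950 + 2888071057872 + 2776991401800 + 2674139868400 + 2578634873100 + 2489716429200 + 2406725881560 + 2329089562800 = 290774257297357, so H_31 = 290774257297357/72201776446800 (already in lowest terms) ≈ 4.02725. (The PNT-adjacent estimate ln(31) + γ ≈ 4.01120 matches within O(1/n).)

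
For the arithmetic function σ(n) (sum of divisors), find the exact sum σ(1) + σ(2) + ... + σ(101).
Σ_{n ≤ 101} σ(n) = 8401

Compute σ(n) for each 1 ≤ n ≤ 101: σ(1) = 1, σ(2) = 3, σ(3) = 4, σ(4) = 7, σ(5) = 6, σ(6) = 12, σ(7) = 8, σ(8) = 15, σ(9) = 13, σ(10) = 18, σ(11) = 12, σ(12) = 28, σ(13) = 14, σ(14) = 24, σ(15) = 24, σ(16) = 31, σ(17) = 18, σ(18) = 39, σ(19) = 20, σ(20) = 42, σ(21) = 32, σ(22) = 36, σ(23) = 24, σ(24) = 60, σ(25) = 31, σ(26) = 42, σ(27) = 40, σ(28) = 56, σ(29) = 30, σ(30) = 72, σ(31) = 32, σ(32) = 63, σ(33) = 48, σ(34) = 54, σ(35) = 48, σ(36) = 91, σ(37) = 38, σ(38) = 60, σ(39) = 56, σ(40) = 90, σ(41) = 42, σ(42) = 96, σ(43) = 44, σ(44) = 84, σ(45) = 78, σ(46) = 72, σ(47) = 48, σ(48) = 124, σ(49) = 57, σ(50) = 93, σ(51) = 72, σ(52) = 98, σ(53) = 54, σ(54) = 120, σ(55) = 72, σ(56) = 120, σ(57) = 80, σ(58) = 90, σ(59) = 60, σ(60) = 168, σ(61) = 62, σ(62) = 96, σ(63) = 104, σ(64) = 127, σ(65) = 84, σ(66) = 144, σ(67) = 68, σ(68) = 126, σ(69) = 96, σ(70) = 144, σ(71) = 72, σ(72) = 195, σ(73) = 74, σ(74) = 114, σ(75) = 124, σ(76) = 140, σ(77) = 96, σ(78) = 168, σ(79) = 80, σ(80) = 186, σ(81) = 121, σ(82) = 126, σ(83) = 84, σ(84) = 224, σ(85) = 108, σ(86) = 132, σ(87) = 120, σ(88) = 180, σ(89) = 90, σ(90) = 234, σ(91) = 112, σ(92) = 168, σ(93) = 128, σ(94) = 144, σ(95) = 120, σ(96) = 252, σ(97) = 98, σ(98) = 171, σ(99) = 156, σ(100) = 217, σ(101) = 102. Summing all 101 values: 8401. (Average order: Σ_{n ≤ x} σ(n) ~ (π²/12) x². For x = 101, (π²/12)·101² ≈ 8389.99.)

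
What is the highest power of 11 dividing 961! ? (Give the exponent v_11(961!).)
v_11(961!) = 94

Legendre's formula: v_p(n!) = Σ_{k ≥ 1} ⌊n / p^k⌋. For p = 11, n = 961, the terms are:
  ⌊961/11^1⌋ = ⌊961/11⌋ = 87
  ⌊961/11^2⌋ = ⌊961/121⌋ = 7
(the next term ⌊961/11^3⌋ = 0, terminating the sum). Summing: v_11(961!) = 87 + 7 = 94.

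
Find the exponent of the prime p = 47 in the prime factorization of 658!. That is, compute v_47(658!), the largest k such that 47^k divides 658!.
v_47(658!) = 14

Legendre's formula: v_p(n!) = Σ_{k ≥ 1} ⌊n / p^k⌋. For p = 47, n = 658, the terms are:
  ⌊658/47^1⌋ = ⌊658/47⌋ = 14
(the next term ⌊658/47^2⌋ = 0, terminating the sum). Summing: v_47(658!) = 14 = 14.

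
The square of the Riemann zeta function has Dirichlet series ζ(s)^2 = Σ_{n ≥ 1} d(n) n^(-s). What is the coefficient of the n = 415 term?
d(415) = 4

ζ(s)^2 = (Σ 1/m^s)(Σ 1/k^s). The coefficient of 1/n^s in the product is the number of ordered pairs (m, k) with mk = n, which equals d(n). For n = 415, divisors are [1, 5, 83, 415], so d(415) = 4.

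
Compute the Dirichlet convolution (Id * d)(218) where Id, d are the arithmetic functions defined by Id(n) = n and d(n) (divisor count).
(Id * d)(218) = 444

Divisors of 218: [1, 2, 109, 218]. For each d | 218:
  d = 1: Id(1) · d(218/1) = 1 · 4 = 4
  d = 2: Id(2) · d(218/2) = 2 · 2 = 4
  d = 109: Id(109) · d(218/109) = 109 · 2 = 218
  d = 218: Id(218) · d(218/218) = 218 · 1 = 218
Summing: (Id * d)(218) = 4 + 4 + 218 + 218 = 444.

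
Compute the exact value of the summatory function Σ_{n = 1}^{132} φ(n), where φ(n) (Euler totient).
Σ_{n ≤ 132} φ(n) = 5324

Compute φ(n) for each 1 ≤ n ≤ 132: φ(1) = 1, φ(2) = 1, φ(3) = 2, φ(4) = 2, φ(5) = 4, φ(6) = 2, φ(7) = 6, φ(8) = 4, φ(9) = 6, φ(10) = 4, φ(11) = 10, φ(12) = 4, φ(13) = 12, φ(14) = 6, φ(15) = 8, φ(16) = 8, φ(17) = 16, φ(18) = 6, φ(19) = 18, φ(20) = 8, φ(21) = 12, φ(22) = 10, φ(23) = 22, φ(24) = 8, φ(25) = 20, φ(26) = 12, φ(27) = 18, φ(28) = 12, φ(29) = 28, φ(30) = 8, φ(31) = 30, φ(32) = 16, φ(33) = 20, φ(34) = 16, φ(35) = 24, φ(36) = 12, φ(37) = 36, φ(38) = 18, φ(39) = 24, φ(40) = 16, φ(41) = 40, φ(42) = 12, φ(43) = 42, φ(44) = 20, φ(45) = 24, φ(46) = 22, φ(47) = 46, φ(48) = 16, φ(49) = 42, φ(50) = 20, φ(51) = 32, φ(52) = 24, φ(53) = 52, φ(54) = 18, φ(55) = 40, φ(56) = 24, φ(57) = 36, φ(58) = 28, φ(59) = 58, φ(60) = 16, φ(61) = 60, φ(62) = 30, φ(63) = 36, φ(64) = 32, φ(65) = 48, φ(66) = 20, φ(67) = 66, φ(68) = 32, φ(69) = 44, φ(70) = 24, φ(71) = 70, φ(72) = 24, φ(73) = 72, φ(74) = 36, φ(75) = 40, φ(76) = 36, φ(77) = 60, φ(78) = 24, φ(79) = 78, φ(80) = 32, φ(81) = 54, φ(82) = 40, φ(83) = 82, φ(84) = 24, φ(85) = 64, φ(86) = 42, φ(87) = 56, φ(88) = 40, φ(89) = 88, φ(90) = 24, φ(91) = 72, φ(92) = 44, φ(93) = 60, φ(94) = 46, φ(95) = 72, φ(96) = 32, φ(97) = 96, φ(98) = 42, φ(99) = 60, φ(100) = 40, φ(101) = 100, φ(102) = 32, φ(103) = 102, φ(104) = 48, φ(105) = 48, φ(106) = 52, φ(107) = 106, φ(108) = 36, φ(109) = 108, φ(110) = 40, φ(111) = 72, φ(112) = 48, φ(113) = 112, φ(114) = 36, φ(115) = 88, φ(116) = 56, φ(117) = 72, φ(118) = 58, φ(119) = 96, φ(120) = 32, φ(121) = 110, φ(122) = 60, φ(123) = 80, φ(124) = 60, φ(125) = 100, φ(126) = 36, φ(127) = 126, φ(128) = 64, φ(129) = 84, φ(130) = 48, φ(131) = 130, φ(132) = 40. Summing all 132 values: 5324. (Average order: Σ_{n ≤ x} φ(n) ~ (3/π²) x². For x = 132, (3/π²)·132² ≈ 5296.26.)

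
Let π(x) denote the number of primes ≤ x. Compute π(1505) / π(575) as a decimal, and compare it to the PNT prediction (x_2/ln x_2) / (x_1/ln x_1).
π(1505)/π(575) = 239/105 ≈ 2.2762;  PNT prediction ≈ 2.2732.

π(575) = 105 and π(1505) = 239, so π(1505)/π(575) ≈ 2.2762. The PNT-predicted ratio is (1505/ln(1505)) / (575/ln(575)) ≈ 2.2732. The two agree to within a few percent, as expected.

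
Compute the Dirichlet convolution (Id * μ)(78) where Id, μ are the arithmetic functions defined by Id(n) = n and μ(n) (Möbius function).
(Id * μ)(78) = 24

Divisors of 78: [1, 2, 3, 6, 13, 26, 39, 78]. For each d | 78:
  d = 1: Id(1) · μ(78/1) = 1 · -1 = -1
  d = 2: Id(2) · μ(78/2) = 2 · 1 = 2
  d = 3: Id(3) · μ(78/3) = 3 · 1 = 3
  d = 6: Id(6) · μ(78/6) = 6 · -1 = -6
  d = 13: Id(13) · μ(78/13) = 13 · 1 = 13
  d = 26: Id(26) · μ(78/26) = 26 · -1 = -26
  d = 39: Id(39) · μ(78/39) = 39 · -1 = -39
  d = 78: Id(78) · μ(78/78) = 78 · 1 = 78
Summing: (Id * μ)(78) = -1 + 2 + 3 + -6 + 13 + -26 + -39 + 78 = 24.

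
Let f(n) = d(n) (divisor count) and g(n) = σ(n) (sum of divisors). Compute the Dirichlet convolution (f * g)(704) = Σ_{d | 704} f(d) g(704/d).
(d * σ)(704) = 6524

Divisors of 704: [1, 2, 4, 8, 11, 16, 22, 32, 44, 64, 88, 176, 352, 704]. For each d | 704:
  d = 1: d(1) · σ(704/1) = 1 · 1524 = 1524
  d = 2: d(2) · σ(704/2) = 2 · 756 = 1512
  d = 4: d(4) · σ(704/4) = 3 · 372 = 1116
  d = 8: d(8) · σ(704/8) = 4 · 180 = 720
  d = 11: d(11) · σ(704/11) = 2 · 127 = 254
  d = 16: d(16) · σ(704/16) = 5 · 84 = 420
  d = 22: d(22) · σ(704/22) = 4 · 63 = 252
  d = 32: d(32) · σ(704/32) = 6 · 36 = 216
  d = 44: d(44) · σ(704/44) = 6 · 31 = 186
  d = 64: d(64) · σ(704/64) = 7 · 12 = 84
  d = 88: d(88) · σ(704/88) = 8 · 15 = 120
  d = 176: d(176) · σ(704/176) = 10 · 7 = 70
  d = 352: d(352) · σ(704/352) = 12 · 3 = 36
  d = 704: d(704) · σ(704/704) = 14 · 1 = 14
Summing: (d * σ)(704) = 1524 + 1512 + 1116 + 720 + 254 + 420 + 252 + 216 + 186 + 84 + 120 + 70 + 36 + 14 = 6524.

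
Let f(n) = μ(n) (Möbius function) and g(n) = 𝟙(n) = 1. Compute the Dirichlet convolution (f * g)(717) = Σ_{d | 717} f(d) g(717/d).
(μ * 𝟙)(717) = 0

Divisors of 717: [1, 3, 239, 717]. For each d | 717:
  d = 1: μ(1) · 𝟙(717/1) = 1 · 1 = 1
  d = 3: μ(3) · 𝟙(717/3) = -1 · 1 = -1
  d = 239: μ(239) · 𝟙(717/239) = -1 · 1 = -1
  d = 717: μ(717) · 𝟙(717/717) = 1 · 1 = 1
Summing: (μ * 𝟙)(717) = 1 + -1 + -1 + 1 = 0.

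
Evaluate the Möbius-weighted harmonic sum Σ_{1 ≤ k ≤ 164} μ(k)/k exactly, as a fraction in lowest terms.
Σ μ(k)/k = 74505990747655733376890176919471583349281305895342692670863053/5766152219975951659023630035336134306565384015606066319856068810

Values of μ(k) for 1 ≤ k ≤ 164: μ(1) = 1, μ(2) = -1, μ(3) = -1, μ(5) = -1, μ(6) = 1, μ(7) = -1, μ(10) = 1, μ(11) = -1, μ(13) = -1, μ(14) = 1, μ(15) = 1, μ(17) = -1, μ(19) = -1, μ(21) = 1, μ(22) = 1, μ(23) = -1, μ(26) = 1, μ(29) = -1, μ(30) = -1, μ(31) = -1, μ(33) = 1, μ(34) = 1, μ(35) = 1, μ(37) = -1, μ(38) = 1, μ(39) = 1, μ(41) = -1, μ(42) = -1, μ(43) = -1, μ(46) = 1, μ(47) = -1, μ(51) = 1, μ(53) = -1, μ(55) = 1, μ(57) = 1, μ(58) = 1, μ(59) = -1, μ(61) = -1, μ(62) = 1, μ(65) = 1, μ(66) = -1, μ(67) = -1, μ(69) = 1, μ(70) = -1, μ(71) = -1, μ(73) = -1, μ(74) = 1, μ(77) = 1, μ(78) = -1, μ(79) = -1, μ(82) = 1, μ(83) = -1, μ(85) = 1, μ(86) = 1, μ(87) = 1, μ(89) = -1, μ(91) = 1, μ(93) = 1, μ(94) = 1, μ(95) = 1, μ(97) = -1, μ(101) = -1, μ(102) = -1, μ(103) = -1, μ(105) = -1, μ(106) = 1, μ(107) = -1, μ(109) = -1, μ(110) = -1, μ(111) = 1, μ(113) = -1, μ(114) = -1, μ(115) = 1, μ(118) = 1, μ(119) = 1, μ(122) = 1, μ(123) = 1, μ(127) = -1, μ(129) = 1, μ(130) = -1, μ(131) = -1, μ(133) = 1, μ(134) = 1, μ(137) = -1, μ(138) = -1, μ(139) = -1, μ(141) = 1, μ(142) = 1, μ(143) = 1, μ(145) = 1, μ(146) = 1, μ(149) = -1, μ(151) = -1, μ(154) = -1, μ(155) = 1, μ(157) = -1, μ(158) = 1, μ(159) = 1, μ(161) = 1, μ(163) = -1, with μ = 0 on non-squarefree integers. Summing μ(k)/k for k where μ(k) ≠ 0 gives 74505990747655733376890176919471583349281305895342692670863053/5766152219975951659023630035336134306565384015606066319856068810 ≈ 0.0129. (PNT ⟺ this sum → 0 as n → ∞.)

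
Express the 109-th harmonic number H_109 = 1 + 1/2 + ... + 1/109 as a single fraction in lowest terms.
H_109 = 8921300974621008344560891131674592385138744074343/1691837260754386654006214227002266112914383247040

Direct summation: H_109 = 1 + 1/2 + ... + 1/109. The least common denominator is lcm(1, ..., 109) = 8459186303771933270031071135011330564571916235200; over this denominator the numerator is 8459186303771933270031071135011330564571916235200 + 4229593151885966635015535567505665282285958117600 + 2819728767923977756677023711670443521523972078400 + 2114796575942983317507767783752832641142979058800 + 1691837260754386654006214227002266112914383247040 + 1409864383961988878338511855835221760761986039200 + 1208455186253133324290153019287332937795988033600 + 1057398287971491658753883891876416320571489529400 + 939909589307992585559007903890147840507990692800 + 845918630377193327003107113501133056457191623520 + 769016936706539388184642830455575505870174203200 + 704932191980994439169255927917610880380993019600 + 650706638751687174617774702693179274197839710400 + 604227593126566662145076509643666468897994016800 + 563945753584795551335404742334088704304794415680 + 528699143985745829376941945938208160285744764700 + 497599194339525486472415949118313562621877425600 + 469954794653996292779503951945073920253995346400 + 445220331777470172106898480790070029714311380800 + 422959315188596663501553556750566528228595811760 + 402818395417711108096717673095777645931996011200 + 384508468353269694092321415227787752935087101600 + 367790708859649272610046571087449154981387662400 + 352466095990497219584627963958805440190496509800 + 338367452150877330801242845400453222582876649408 + 325353319375843587308887351346589637098919855200 + 313303196435997528519669301296715946835996897600 + 302113796563283331072538254821833234448997008400 + 291696079440411492070036935690045881536962628800 + 281972876792397775667702371167044352152397207840 + 272876977541030105484873262419720340792642459200 + 264349571992872914688470972969104080142872382350 + 256338978902179796061547610151858501956724734400 + 248799597169762743236207974559156781310938712800 + 241691037250626664858030603857466587559197606720 + 234977397326998146389751975972536960126997673200 + 228626656858700899190028949594900826069511249600 + 222610165888735086053449240395035014857155690400 + 216902212917229058205924900897726424732613236800 + 211479657594298331750776778375283264114297905880 + 206321617165169104147099295975886111331022347200 + 201409197708855554048358836547888822965998005600 + 196725262878417052791420258953751873594695726400 + 192254234176634847046160707613893876467543550800 + 187981917861598517111801580778029568101598138560 + 183895354429824636305023285543724577490693831200 + 179982687314296452553852577340666607756849281600 + 176233047995248609792313981979402720095248254900 + 172636455179019046327164717041047562542284004800 + 169183726075438665400621422700226611291438324704 + 165866398113175162157471983039437854207292475200 + 162676659687921793654443675673294818549459927600 + 159607288750413835283605115754930765369281438400 + 156651598217998764259834650648357973417998448800 + 153803387341307877636928566091115101174034840640 + 151056898281641665536269127410916617224498504200 + 148406777259156724035632826930023343238103793600 + 145848039720205746035018467845022940768481314400 + 143376039046981919831035103983242890924947732800 + 140986438396198887833851185583522176076198603920 + 138675185307736610984115920246087386304457643200 + 136438488770515052742436631209860170396321229600 + 134272798472570369365572557698592548643998670400 + 132174785996436457344235486484552040071436191175 + 130141327750337434923554940538635854839567942080 + 128169489451089898030773805075929250978362367200 + 126256511996596018955687628880766127829431585600 + 124399798584881371618103987279578390655469356400 + 122596902953216424203348857029149718327129220800 + 120845518625313332429015301928733293779598803360 + 119143469067210327746916494859314514993970651200 + 117488698663499073194875987986268480063498836600 + 115879264435231962603165358013853843350300222400 + 114313328429350449595014474797450413034755624800 + 112789150716959110267080948466817740860958883136 + 111305082944367543026724620197517507428577845200 + 109859562386648484026377547207939357981453457600 + 108451106458614529102962450448863212366306618400 + 107078307642682699620646470063434564108505268800 + 105739828797149165875388389187641632057148952940 + 104434398811999176173223100432238648945332299200 + 103160808582584552073549647987943055665511173600 + 101917907274360641807603266686883500777974894400 + 100704598854427777024179418273944411482999002800 + 99519838867905097294483189823662712524375485120 + 98362631439208526395710129476875936797347863200 + 97232026480137164023345645230015293845654209600 + 96127117088317423523080353806946938233771775400 + 95047037121032958090236754325970006343504676800 + 93990958930799258555900790389014784050799069280 + 92958091250241024945396386099025610599691387200 + 91947677214912318152511642771862288745346915600 + 90958992513676701828291087473240113597547486400 + 89991343657148226276926288670333303878424640800 + 89044066355494034421379696158014005942862276160 + 88116523997624304896156990989701360047624127450 + 87208106224452920309598671494962170768782641600 + 86318227589509523163582358520523781271142002400 + 85446326300726598687182536717286167318908244800 + 84591863037719332700310711350113305645719162352 + 83754319839326071980505654802092381827444715200 + 82933199056587581078735991519718927103646237600 + 82128022366717798738165739174867287034678798400 + 81338329843960896827221837836647409274729963800 + 80563679083542221619343534619155529186399202240 + 79803644375206917641802557877465382684640719200 + 79057815923102180093748328364591874435251553600 + 78325799108999382129917325324178986708999224400 + 77607213796072782293863037935883766647448772800 = 44606504873105041722804455658372961925693720371715, so H_109 = 44606504873105041722804455658372961925693720371715/8459186303771933270031071135011330564571916235200; reducing by gcd(44606504873105041722804455658372961925693720371715, 8459186303771933270031071135011330564571916235200) = 5 gives 8921300974621008344560891131674592385138744074343/1691837260754386654006214227002266112914383247040 ≈ 5.27314. (The PNT-adjacent estimate ln(109) + γ ≈ 5.26856 matches within O(1/n).)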